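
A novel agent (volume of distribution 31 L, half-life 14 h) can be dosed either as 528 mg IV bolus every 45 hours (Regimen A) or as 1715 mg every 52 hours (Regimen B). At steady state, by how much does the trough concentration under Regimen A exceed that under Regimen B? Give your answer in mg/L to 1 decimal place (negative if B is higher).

-2.5 mg/L

Regimen A: f = (1/2)^(45/14) ≈ 0.1077; Cmin,ss = (528/31)·f/(1−f) ≈ 2.056 mg/L.
Regimen B: f = (1/2)^(52/14) ≈ 0.0762; Cmin,ss = (1715/31)·f/(1−f) ≈ 4.563 mg/L.
Difference ≈ 2.056 − 4.563 ≈ -2.507 mg/L.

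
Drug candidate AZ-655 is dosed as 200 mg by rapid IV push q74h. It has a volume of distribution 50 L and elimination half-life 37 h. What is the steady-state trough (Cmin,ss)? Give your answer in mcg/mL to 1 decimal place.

τ = 74 h = 2 half-lives, so f = (1/2)^2 = 0.25.
Accumulation ratio R = 1/(1 − f) = 1/0.75 = 4/3.
Single-dose peak C₀ = D/Vd = 200/50 = 4 mcg/mL.
Steady-state peak Cmax,ss = C₀·R = 4 × 4/3 ≈ 5.333 mcg/mL.
Steady-state trough Cmin,ss = Cmax,ss·f ≈ 5.333 × 0.25 ≈ 1.333 mcg/mL.

1.3 mcg/mL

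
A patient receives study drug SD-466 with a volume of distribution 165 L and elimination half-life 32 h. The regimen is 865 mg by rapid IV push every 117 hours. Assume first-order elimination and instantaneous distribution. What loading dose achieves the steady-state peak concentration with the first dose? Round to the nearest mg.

940 mg

f = (1/2)^(117/32) ≈ 0.079316; accumulation ratio R = 1/(1−f) ≈ 1.08615.
Loading dose to hit Cmax,ss on first dose: D_load = D_maint·R ≈ 865 × 1.08615 ≈ 939.52 mg.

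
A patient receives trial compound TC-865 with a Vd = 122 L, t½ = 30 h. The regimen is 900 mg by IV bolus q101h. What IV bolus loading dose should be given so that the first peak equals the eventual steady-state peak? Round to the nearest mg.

f = (1/2)^(101/30) ≈ 0.096947; accumulation ratio R = 1/(1−f) ≈ 1.10735.
Loading dose to hit Cmax,ss on first dose: D_load = D_maint·R ≈ 900 × 1.10735 ≈ 996.62 mg.

997 mg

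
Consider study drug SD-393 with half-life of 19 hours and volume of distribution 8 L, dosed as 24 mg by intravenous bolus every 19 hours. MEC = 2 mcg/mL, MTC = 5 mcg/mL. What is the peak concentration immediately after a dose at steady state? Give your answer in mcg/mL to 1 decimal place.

τ = 19 h = 1 half-life, so f = (1/2)^1 = 0.5.
At steady state, R = 1/(1 − 0.5) = 2/1.
Single-dose peak C₀ = D/Vd = 24/8 = 3 mcg/mL.
Steady-state peak Cmax,ss = C₀·R = 3 × 2/1 ≈ 6.000 mcg/mL.
Peak 6.0 mcg/mL vs MTC 5 mcg/mL: exceeds toxic threshold.

6.0 mcg/mL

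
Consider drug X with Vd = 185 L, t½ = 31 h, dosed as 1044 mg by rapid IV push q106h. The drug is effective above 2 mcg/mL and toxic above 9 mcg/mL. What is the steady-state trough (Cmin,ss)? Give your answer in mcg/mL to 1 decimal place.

0.6 mcg/mL

τ/t½ = 106/31 ≈ 3.4194, so fraction remaining f = (1/2)^(106/31) ≈ 0.0935.
Each bolus raises the concentration by D/Vd = 1044/185 ≈ 5.643 mcg/mL.
Steady-state trough Cmin,ss = C₀·f/(1−f) ≈ 5.643 × 0.0935/0.9065 ≈ 0.582 mcg/mL.
Trough 0.6 mcg/mL vs MEC 2 mcg/mL: subtherapeutic.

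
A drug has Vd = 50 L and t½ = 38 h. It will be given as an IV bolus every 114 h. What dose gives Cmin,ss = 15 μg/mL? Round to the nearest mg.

τ/t½ = 114/38 ≈ 3, so f = (1/2)^(114/38) ≈ 0.125000.
Cmin,ss = (D/Vd)·f/(1−f), so D = Cmin,ss·Vd·(1−f)/f.
D = 15 × 50 × (1−f)/f ≈ 15 × 50 × 7.00000 ≈ 5250.00 mg.

5250 mg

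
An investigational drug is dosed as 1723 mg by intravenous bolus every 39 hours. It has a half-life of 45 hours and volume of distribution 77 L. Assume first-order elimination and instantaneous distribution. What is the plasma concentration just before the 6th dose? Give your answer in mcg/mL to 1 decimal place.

25.8 mcg/mL

f = (1/2)^(τ/t½) = (1/2)^(39/45) ≈ 0.5484.
C₀ = D/Vd = 1723/77 ≈ 22.377 mcg/mL.
Before the 6th dose, 5 doses have been given. Superposition: Cmin = C₀·(f + f² + … + f^5).
≈ 22.377 × (0.5484 + 0.3007 + 0.1649 + 0.0904 + 0.0496) ≈ 22.377 × 1.1540 ≈ 25.823 mcg/mL.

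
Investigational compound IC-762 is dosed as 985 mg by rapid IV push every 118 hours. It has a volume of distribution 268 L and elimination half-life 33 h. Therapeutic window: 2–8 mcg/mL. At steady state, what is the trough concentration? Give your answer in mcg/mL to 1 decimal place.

τ/t½ = 118/33 ≈ 3.5758, so fraction remaining f = (1/2)^(118/33) ≈ 0.0839.
Accumulation ratio R = 1/(1 − f) ≈ 1/0.9161 ≈ 1.0916.
Each bolus raises the concentration by D/Vd = 985/268 ≈ 3.675 mcg/mL.
Cmax,ss = C₀/(1 − f) ≈ 3.675/0.9161 ≈ 4.012 mcg/mL.
Steady-state trough Cmin,ss = Cmax,ss·f ≈ 4.012 × 0.0839 ≈ 0.337 mcg/mL.
Trough 0.3 mcg/mL vs MEC 2 mcg/mL: subtherapeutic.

0.3 mcg/mL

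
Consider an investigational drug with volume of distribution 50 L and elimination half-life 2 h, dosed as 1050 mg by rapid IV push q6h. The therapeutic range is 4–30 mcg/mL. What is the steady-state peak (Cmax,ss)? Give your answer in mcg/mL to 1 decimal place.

The dosing interval is 3 half-lives, so f = 2^(−3) = 0.125.
Accumulation ratio R = 1/(1 − f) = 1/0.875 = 8/7.
Single-dose peak C₀ = D/Vd = 1050/50 = 21 mcg/mL.
Steady-state peak Cmax,ss = C₀·R = 21 × 8/7 ≈ 24.000 mcg/mL.
Peak 24.0 mcg/mL vs MTC 30 mcg/mL: below toxic threshold.

24.0 mcg/mL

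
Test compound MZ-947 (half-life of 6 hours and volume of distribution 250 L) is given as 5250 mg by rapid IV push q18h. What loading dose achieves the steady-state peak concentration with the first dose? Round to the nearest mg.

6000 mg

f = (1/2)^(18/6) ≈ 0.125000; accumulation ratio R = 1/(1−f) ≈ 1.14286.
Loading dose to hit Cmax,ss on first dose: D_load = D_maint·R ≈ 5250 × 1.14286 ≈ 6000.02 mg.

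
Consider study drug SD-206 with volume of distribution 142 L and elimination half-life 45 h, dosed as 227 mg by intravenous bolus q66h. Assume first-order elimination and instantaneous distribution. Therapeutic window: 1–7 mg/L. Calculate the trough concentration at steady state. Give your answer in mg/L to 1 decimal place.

k = ln2/t½ = ln2/45 ≈ 0.015403 h⁻¹; fraction remaining f = e^(−kτ) = e^(−0.015403×66) ≈ 0.3618.
Single-dose peak C₀ = D/Vd = 227/142 ≈ 1.599 mg/L.
Steady-state trough Cmin,ss = C₀·f/(1−f) ≈ 1.599 × 0.3618/0.6382 ≈ 0.906 mg/L.
Trough 0.9 mg/L vs MEC 1 mg/L: subtherapeutic.

0.9 mg/L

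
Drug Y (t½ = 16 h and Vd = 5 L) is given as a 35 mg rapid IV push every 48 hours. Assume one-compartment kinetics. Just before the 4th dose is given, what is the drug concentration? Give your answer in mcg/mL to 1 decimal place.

1.0 mcg/mL

f = (1/2)^(τ/t½) = (1/2)^(48/16) ≈ 0.1250.
C₀ = D/Vd = 35/5 ≈ 7.000 mcg/mL.
Before the 4th dose, 3 doses have been given. Superposition: Cmin = C₀·(f + f² + … + f^3).
≈ 7.000 × (0.1250 + 0.0156 + 0.0020) ≈ 7.000 × 0.1426 ≈ 0.998 mcg/mL.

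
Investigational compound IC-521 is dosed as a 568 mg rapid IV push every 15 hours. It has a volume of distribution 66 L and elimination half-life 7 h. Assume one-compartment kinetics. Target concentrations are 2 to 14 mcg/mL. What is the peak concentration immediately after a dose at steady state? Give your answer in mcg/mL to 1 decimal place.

Over one 15-h interval, 15/7 ≈ 2.1429 half-lives elapse, leaving f ≈ 0.2264 of each dose.
At steady state, accumulation factor R = 1/(1 − e^(−kτ)) ≈ 1.2927.
Single-dose peak C₀ = D/Vd = 568/66 ≈ 8.606 mcg/mL.
Steady-state peak Cmax,ss = C₀·R ≈ 8.606 × 1.2927 ≈ 11.125 mcg/mL.
Peak 11.1 mcg/mL vs MTC 14 mcg/mL: below toxic threshold.

11.1 mcg/mL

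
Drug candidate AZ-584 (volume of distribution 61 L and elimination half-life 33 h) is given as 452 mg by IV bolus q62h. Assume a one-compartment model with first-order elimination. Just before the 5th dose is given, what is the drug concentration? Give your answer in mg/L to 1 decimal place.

2.8 mg/L

f = (1/2)^(τ/t½) = (1/2)^(62/33) ≈ 0.2719.
C₀ = D/Vd = 452/61 ≈ 7.410 mg/L.
Before the 5th dose, 4 doses have been given. Superposition: Cmin = C₀·(f + f² + … + f^4).
≈ 7.410 × (0.2719 + 0.0739 + 0.0201 + 0.0055) ≈ 7.410 × 0.3714 ≈ 2.752 mg/L.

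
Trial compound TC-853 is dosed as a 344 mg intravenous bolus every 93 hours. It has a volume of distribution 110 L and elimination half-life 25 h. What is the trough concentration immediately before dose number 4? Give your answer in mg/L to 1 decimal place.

0.3 mg/L

f = (1/2)^(τ/t½) = (1/2)^(93/25) ≈ 0.0759.
C₀ = D/Vd = 344/110 ≈ 3.127 mg/L.
Before the 4th dose, 3 doses have been given. Superposition: Cmin = C₀·(f + f² + … + f^3).
≈ 3.127 × (0.0759 + 0.0058 + 0.0004) ≈ 3.127 × 0.0821 ≈ 0.257 mg/L.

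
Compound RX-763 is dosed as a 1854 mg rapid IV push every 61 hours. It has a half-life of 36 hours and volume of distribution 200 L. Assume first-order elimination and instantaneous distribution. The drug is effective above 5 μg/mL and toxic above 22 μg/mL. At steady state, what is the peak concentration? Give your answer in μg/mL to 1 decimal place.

13.4 μg/mL

k = ln2/t½ = ln2/36 ≈ 0.019254 h⁻¹; fraction remaining f = e^(−kτ) = e^(−0.019254×61) ≈ 0.3090.
Accumulation ratio R = 1/(1 − f) ≈ 1/0.6910 ≈ 1.4472.
Single-dose peak C₀ = D/Vd = 1854/200 ≈ 9.270 μg/mL.
Steady-state peak Cmax,ss = C₀·R ≈ 9.270 × 1.4472 ≈ 13.416 μg/mL.
Peak 13.4 μg/mL vs MTC 22 μg/mL: below toxic threshold.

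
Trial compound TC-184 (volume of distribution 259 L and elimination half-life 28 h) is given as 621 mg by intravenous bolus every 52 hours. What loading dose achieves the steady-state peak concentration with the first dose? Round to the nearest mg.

f = (1/2)^(52/28) ≈ 0.276022; accumulation ratio R = 1/(1−f) ≈ 1.38126.
Loading dose to hit Cmax,ss on first dose: D_load = D_maint·R ≈ 621 × 1.38126 ≈ 857.76 mg.

858 mg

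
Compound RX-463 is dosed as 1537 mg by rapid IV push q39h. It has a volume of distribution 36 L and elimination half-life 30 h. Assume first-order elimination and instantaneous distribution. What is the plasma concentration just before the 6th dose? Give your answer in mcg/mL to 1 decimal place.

28.9 mcg/mL

f = (1/2)^(τ/t½) = (1/2)^(39/30) ≈ 0.4061.
C₀ = D/Vd = 1537/36 ≈ 42.694 mcg/mL.
Before the 6th dose, 5 doses have been given. Superposition: Cmin = C₀·(f + f² + … + f^5).
≈ 42.694 × (0.4061 + 0.1649 + 0.0670 + 0.0272 + 0.0110) ≈ 42.694 × 0.6762 ≈ 28.870 mcg/mL.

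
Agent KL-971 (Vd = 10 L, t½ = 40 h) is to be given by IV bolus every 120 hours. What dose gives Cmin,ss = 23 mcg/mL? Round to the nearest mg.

τ/t½ = 120/40 ≈ 3, so f = (1/2)^(120/40) ≈ 0.125000.
Cmin,ss = (D/Vd)·f/(1−f), so D = Cmin,ss·Vd·(1−f)/f.
D = 23 × 10 × (1−f)/f ≈ 23 × 10 × 7.00000 ≈ 1610.00 mg.

1610 mg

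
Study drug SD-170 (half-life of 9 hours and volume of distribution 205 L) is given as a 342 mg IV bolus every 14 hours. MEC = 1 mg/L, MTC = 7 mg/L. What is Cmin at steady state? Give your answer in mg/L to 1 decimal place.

Over one 14-h interval, 14/9 ≈ 1.5556 half-lives elapse, leaving f ≈ 0.3402 of each dose.
Accumulation ratio R = 1/(1 − f) ≈ 1/0.6598 ≈ 1.5156.
Each bolus raises the concentration by D/Vd = 342/205 ≈ 1.668 mg/L.
Steady-state peak Cmax,ss = C₀·R ≈ 1.668 × 1.5156 ≈ 2.528 mg/L.
One interval later, Cmin,ss = Cmax,ss·e^(−kτ) ≈ 2.528 × 0.3402 ≈ 0.860 mg/L.
Trough 0.9 mg/L vs MEC 1 mg/L: subtherapeutic.

0.9 mg/L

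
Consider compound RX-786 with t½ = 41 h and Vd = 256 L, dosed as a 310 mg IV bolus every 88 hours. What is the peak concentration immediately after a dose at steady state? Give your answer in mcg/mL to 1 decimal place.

1.6 mcg/mL

τ/t½ = 88/41 ≈ 2.1463, so fraction remaining f = (1/2)^(88/41) ≈ 0.2259.
At steady state, accumulation factor R = 1/(1 − e^(−kτ)) ≈ 1.2918.
Single-dose peak C₀ = D/Vd = 310/256 ≈ 1.211 mcg/mL.
Steady-state peak Cmax,ss = C₀·R ≈ 1.211 × 1.2918 ≈ 1.564 mcg/mL.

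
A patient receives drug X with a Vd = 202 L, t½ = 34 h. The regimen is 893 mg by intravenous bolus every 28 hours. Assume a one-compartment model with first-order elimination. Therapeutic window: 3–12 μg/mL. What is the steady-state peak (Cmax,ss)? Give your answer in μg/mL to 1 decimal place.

10.2 μg/mL

k = ln2/t½ = ln2/34 ≈ 0.020387 h⁻¹; fraction remaining f = e^(−kτ) = e^(−0.020387×28) ≈ 0.5651.
Accumulation ratio R = 1/(1 − f) ≈ 1/0.4349 ≈ 2.2994.
Single-dose peak C₀ = D/Vd = 893/202 ≈ 4.421 μg/mL.
Steady-state peak Cmax,ss = C₀·R ≈ 4.421 × 2.2994 ≈ 10.166 μg/mL.
Peak 10.2 μg/mL vs MTC 12 μg/mL: below toxic threshold.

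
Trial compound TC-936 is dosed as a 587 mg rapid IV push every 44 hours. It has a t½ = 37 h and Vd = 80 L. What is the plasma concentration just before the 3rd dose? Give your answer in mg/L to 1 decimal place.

4.6 mg/L

f = (1/2)^(τ/t½) = (1/2)^(44/37) ≈ 0.4385.
C₀ = D/Vd = 587/80 ≈ 7.338 mg/L.
Before the 3rd dose, 2 doses have been given. Superposition: Cmin = C₀·(f + f²).
≈ 7.338 × (0.4385 + 0.1923) ≈ 7.338 × 0.6308 ≈ 4.629 mg/L.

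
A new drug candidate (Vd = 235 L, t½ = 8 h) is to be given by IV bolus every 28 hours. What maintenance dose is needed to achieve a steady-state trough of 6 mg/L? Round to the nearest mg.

τ/t½ = 28/8 ≈ 3.5, so f = (1/2)^(28/8) ≈ 0.088388.
Cmin,ss = (D/Vd)·f/(1−f), so D = Cmin,ss·Vd·(1−f)/f.
D = 6 × 235 × (1−f)/f ≈ 6 × 235 × 10.31375 ≈ 14542.39 mg.

14542 mg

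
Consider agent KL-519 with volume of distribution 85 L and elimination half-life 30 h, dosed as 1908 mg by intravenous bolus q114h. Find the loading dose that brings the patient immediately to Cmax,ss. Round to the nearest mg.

2056 mg

f = (1/2)^(114/30) ≈ 0.071794; accumulation ratio R = 1/(1−f) ≈ 1.07735.
Loading dose to hit Cmax,ss on first dose: D_load = D_maint·R ≈ 1908 × 1.07735 ≈ 2055.58 mg.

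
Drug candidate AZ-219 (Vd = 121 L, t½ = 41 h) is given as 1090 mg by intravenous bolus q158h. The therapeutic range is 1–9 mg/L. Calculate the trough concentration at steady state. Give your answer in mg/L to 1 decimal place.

0.7 mg/L

Over one 158-h interval, 158/41 ≈ 3.8537 half-lives elapse, leaving f ≈ 0.0692 of each dose.
Each bolus raises the concentration by D/Vd = 1090/121 ≈ 9.008 mg/L.
Steady-state trough Cmin,ss = C₀·f/(1−f) ≈ 9.008 × 0.0692/0.9308 ≈ 0.670 mg/L.
Trough 0.7 mg/L vs MEC 1 mg/L: subtherapeutic.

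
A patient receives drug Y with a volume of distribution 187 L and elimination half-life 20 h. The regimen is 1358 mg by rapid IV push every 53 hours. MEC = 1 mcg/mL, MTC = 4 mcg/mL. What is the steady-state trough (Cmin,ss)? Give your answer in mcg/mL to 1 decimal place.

τ/t½ = 53/20 ≈ 2.65, so fraction remaining f = (1/2)^(53/20) ≈ 0.1593.
Single-dose peak C₀ = D/Vd = 1358/187 ≈ 7.262 mcg/mL.
Steady-state trough Cmin,ss = C₀·f/(1−f) ≈ 7.262 × 0.1593/0.8407 ≈ 1.376 mcg/mL.
Trough 1.4 mcg/mL vs MEC 1 mcg/mL: adequate.

1.4 mcg/mL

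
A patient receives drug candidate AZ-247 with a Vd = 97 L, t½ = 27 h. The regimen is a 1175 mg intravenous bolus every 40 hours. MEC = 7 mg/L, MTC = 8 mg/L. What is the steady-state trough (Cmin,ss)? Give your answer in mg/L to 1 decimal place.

6.8 mg/L

k = ln2/t½ = ln2/27 ≈ 0.025672 h⁻¹; fraction remaining f = e^(−kτ) = e^(−0.025672×40) ≈ 0.3581.
Each bolus raises the concentration by D/Vd = 1175/97 ≈ 12.113 mg/L.
Steady-state trough Cmin,ss = C₀·f/(1−f) ≈ 12.113 × 0.3581/0.6419 ≈ 6.758 mg/L.
Trough 6.8 mg/L vs MEC 7 mg/L: subtherapeutic.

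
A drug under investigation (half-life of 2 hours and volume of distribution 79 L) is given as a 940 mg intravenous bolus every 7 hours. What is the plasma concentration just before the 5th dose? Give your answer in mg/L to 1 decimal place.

1.2 mg/L

f = (1/2)^(τ/t½) = (1/2)^(7/2) ≈ 0.0884.
C₀ = D/Vd = 940/79 ≈ 11.899 mg/L.
Before the 5th dose, 4 doses have been given. Superposition: Cmin = C₀·(f + f² + … + f^4).
≈ 11.899 × (0.0884 + 0.0078 + 0.0007 + 0.0001) ≈ 11.899 × 0.0970 ≈ 1.154 mg/L.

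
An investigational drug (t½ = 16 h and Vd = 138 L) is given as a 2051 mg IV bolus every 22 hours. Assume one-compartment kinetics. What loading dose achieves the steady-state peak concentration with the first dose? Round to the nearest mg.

3338 mg

f = (1/2)^(22/16) ≈ 0.385553; accumulation ratio R = 1/(1−f) ≈ 1.62748.
Loading dose to hit Cmax,ss on first dose: D_load = D_maint·R ≈ 2051 × 1.62748 ≈ 3337.96 mg.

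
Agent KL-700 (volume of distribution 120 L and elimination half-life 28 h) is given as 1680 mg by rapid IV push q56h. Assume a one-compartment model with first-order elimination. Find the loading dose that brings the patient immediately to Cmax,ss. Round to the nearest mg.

f = (1/2)^(56/28) ≈ 0.250000; accumulation ratio R = 1/(1−f) ≈ 1.33333.
Loading dose to hit Cmax,ss on first dose: D_load = D_maint·R ≈ 1680 × 1.33333 ≈ 2239.99 mg.

2240 mg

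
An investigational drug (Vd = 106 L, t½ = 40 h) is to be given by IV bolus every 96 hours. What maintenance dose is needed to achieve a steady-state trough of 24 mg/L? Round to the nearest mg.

10883 mg

τ/t½ = 96/40 ≈ 2.4, so f = (1/2)^(96/40) ≈ 0.189465.
Cmin,ss = (D/Vd)·f/(1−f), so D = Cmin,ss·Vd·(1−f)/f.
D = 24 × 106 × (1−f)/f ≈ 24 × 106 × 4.27802 ≈ 10883.28 mg.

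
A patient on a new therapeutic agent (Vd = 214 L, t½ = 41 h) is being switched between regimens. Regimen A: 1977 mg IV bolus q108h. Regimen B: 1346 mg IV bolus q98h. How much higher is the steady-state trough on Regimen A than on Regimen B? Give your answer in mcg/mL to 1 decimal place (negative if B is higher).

Regimen A: f = (1/2)^(108/41) ≈ 0.1611; Cmin,ss = (1977/214)·f/(1−f) ≈ 1.774 mcg/mL.
Regimen B: f = (1/2)^(98/41) ≈ 0.1908; Cmin,ss = (1346/214)·f/(1−f) ≈ 1.483 mcg/mL.
Difference ≈ 1.774 − 1.483 ≈ 0.291 mcg/mL.

0.3 mcg/mL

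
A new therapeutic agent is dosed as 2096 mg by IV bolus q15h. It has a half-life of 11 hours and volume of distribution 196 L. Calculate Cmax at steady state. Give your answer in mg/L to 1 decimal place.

17.5 mg/L

τ/t½ = 15/11 ≈ 1.3636, so fraction remaining f = (1/2)^(15/11) ≈ 0.3886.
At steady state, accumulation factor R = 1/(1 − e^(−kτ)) ≈ 1.6356.
Single-dose peak C₀ = D/Vd = 2096/196 ≈ 10.694 mg/L.
Cmax,ss = C₀/(1 − f) ≈ 10.694/0.6114 ≈ 17.491 mg/L.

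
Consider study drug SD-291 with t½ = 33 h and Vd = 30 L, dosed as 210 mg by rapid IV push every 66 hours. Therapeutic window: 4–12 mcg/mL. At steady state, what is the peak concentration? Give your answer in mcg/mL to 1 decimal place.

τ = 66 h = 2 half-lives, so f = (1/2)^2 = 0.25.
Accumulation ratio R = 1/(1 − f) = 1/0.75 = 4/3.
Single-dose peak C₀ = D/Vd = 210/30 = 7 mcg/mL.
Steady-state peak Cmax,ss = C₀·R = 7 × 4/3 ≈ 9.333 mcg/mL.
Peak 9.3 mcg/mL vs MTC 12 mcg/mL: below toxic threshold.

9.3 mcg/mL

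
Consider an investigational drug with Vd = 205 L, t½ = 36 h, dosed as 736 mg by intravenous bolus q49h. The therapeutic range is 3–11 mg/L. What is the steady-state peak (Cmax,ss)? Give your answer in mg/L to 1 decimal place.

5.9 mg/L

τ/t½ = 49/36 ≈ 1.3611, so fraction remaining f = (1/2)^(49/36) ≈ 0.3893.
At steady state, accumulation factor R = 1/(1 − e^(−kτ)) ≈ 1.6375.
Single-dose peak C₀ = D/Vd = 736/205 ≈ 3.590 mg/L.
Steady-state peak Cmax,ss = C₀·R ≈ 3.590 × 1.6375 ≈ 5.879 mg/L.
Peak 5.9 mg/L vs MTC 11 mg/L: below toxic threshold.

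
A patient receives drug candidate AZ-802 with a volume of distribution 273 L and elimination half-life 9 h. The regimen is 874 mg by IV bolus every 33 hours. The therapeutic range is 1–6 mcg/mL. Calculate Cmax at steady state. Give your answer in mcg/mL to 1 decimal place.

3.5 mcg/mL

Over one 33-h interval, 33/9 ≈ 3.6667 half-lives elapse, leaving f ≈ 0.0787 of each dose.
Accumulation ratio R = 1/(1 − f) ≈ 1/0.9213 ≈ 1.0854.
Single-dose peak C₀ = D/Vd = 874/273 ≈ 3.201 mcg/mL.
Steady-state peak Cmax,ss = C₀·R ≈ 3.201 × 1.0854 ≈ 3.474 mcg/mL.
Peak 3.5 mcg/mL vs MTC 6 mcg/mL: below toxic threshold.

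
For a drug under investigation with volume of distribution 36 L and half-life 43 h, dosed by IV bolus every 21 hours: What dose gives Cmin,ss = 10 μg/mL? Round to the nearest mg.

145 mg

τ/t½ = 21/43 ≈ 0.48837, so f = (1/2)^(21/43) ≈ 0.712829.
Cmin,ss = (D/Vd)·f/(1−f), so D = Cmin,ss·Vd·(1−f)/f.
D = 10 × 36 × (1−f)/f ≈ 10 × 36 × 0.40286 ≈ 145.03 mg.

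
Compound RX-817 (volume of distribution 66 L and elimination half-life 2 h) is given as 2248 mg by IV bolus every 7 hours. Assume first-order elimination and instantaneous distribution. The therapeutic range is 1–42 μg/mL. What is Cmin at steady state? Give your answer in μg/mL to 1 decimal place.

3.3 μg/mL

Over one 7-h interval, 7/2 ≈ 3.5 half-lives elapse, leaving f ≈ 0.0884 of each dose.
Single-dose peak C₀ = D/Vd = 2248/66 ≈ 34.061 μg/mL.
Steady-state trough Cmin,ss = C₀·f/(1−f) ≈ 34.061 × 0.0884/0.9116 ≈ 3.303 μg/mL.
Trough 3.3 μg/mL vs MEC 1 μg/mL: adequate.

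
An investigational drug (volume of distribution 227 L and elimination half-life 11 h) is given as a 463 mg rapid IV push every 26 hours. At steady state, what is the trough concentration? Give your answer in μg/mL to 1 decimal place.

0.5 μg/mL

τ/t½ = 26/11 ≈ 2.3636, so fraction remaining f = (1/2)^(26/11) ≈ 0.1943.
Accumulation ratio R = 1/(1 − f) ≈ 1/0.8057 ≈ 1.2412.
Each bolus raises the concentration by D/Vd = 463/227 ≈ 2.040 μg/mL.
Steady-state peak Cmax,ss = C₀·R ≈ 2.040 × 1.2412 ≈ 2.532 μg/mL.
One interval later, Cmin,ss = Cmax,ss·e^(−kτ) ≈ 2.532 × 0.1943 ≈ 0.492 μg/mL.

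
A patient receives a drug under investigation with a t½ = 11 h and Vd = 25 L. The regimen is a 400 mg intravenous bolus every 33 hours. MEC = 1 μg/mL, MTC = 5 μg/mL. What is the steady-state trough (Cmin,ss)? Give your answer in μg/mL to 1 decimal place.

2.3 μg/mL

The dosing interval is 3 half-lives, so f = 2^(−3) = 0.125.
Accumulation ratio R = 1/(1 − f) = 1/0.875 = 8/7.
Single-dose peak C₀ = D/Vd = 400/25 = 16 μg/mL.
Steady-state peak Cmax,ss = C₀·R = 16 × 8/7 ≈ 18.286 μg/mL.
Steady-state trough Cmin,ss = Cmax,ss·f ≈ 18.286 × 0.125 ≈ 2.286 μg/mL.
Trough 2.3 μg/mL vs MEC 1 μg/mL: adequate.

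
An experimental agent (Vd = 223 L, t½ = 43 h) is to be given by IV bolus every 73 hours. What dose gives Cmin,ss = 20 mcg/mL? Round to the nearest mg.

τ/t½ = 73/43 ≈ 1.6977, so f = (1/2)^(73/43) ≈ 0.308283.
Cmin,ss = (D/Vd)·f/(1−f), so D = Cmin,ss·Vd·(1−f)/f.
D = 20 × 223 × (1−f)/f ≈ 20 × 223 × 2.24377 ≈ 10007.21 mg.

10007 mg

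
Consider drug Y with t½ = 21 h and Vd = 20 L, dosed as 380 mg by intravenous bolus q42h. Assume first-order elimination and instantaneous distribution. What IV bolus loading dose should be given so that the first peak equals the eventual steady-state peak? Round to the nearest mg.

507 mg

f = (1/2)^(42/21) ≈ 0.250000; accumulation ratio R = 1/(1−f) ≈ 1.33333.
Loading dose to hit Cmax,ss on first dose: D_load = D_maint·R ≈ 380 × 1.33333 ≈ 506.67 mg.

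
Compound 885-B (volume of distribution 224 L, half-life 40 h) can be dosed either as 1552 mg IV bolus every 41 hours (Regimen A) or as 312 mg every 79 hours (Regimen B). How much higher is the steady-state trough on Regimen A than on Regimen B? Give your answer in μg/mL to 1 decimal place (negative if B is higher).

Regimen A: f = (1/2)^(41/40) ≈ 0.4914; Cmin,ss = (1552/224)·f/(1−f) ≈ 6.694 μg/mL.
Regimen B: f = (1/2)^(79/40) ≈ 0.2544; Cmin,ss = (312/224)·f/(1−f) ≈ 0.475 μg/mL.
Difference ≈ 6.694 − 0.475 ≈ 6.219 μg/mL.

6.2 μg/mL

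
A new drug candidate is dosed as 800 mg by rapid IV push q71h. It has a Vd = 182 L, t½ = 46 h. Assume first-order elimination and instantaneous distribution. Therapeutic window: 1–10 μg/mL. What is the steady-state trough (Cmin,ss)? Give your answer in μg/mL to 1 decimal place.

2.3 μg/mL

τ/t½ = 71/46 ≈ 1.5435, so fraction remaining f = (1/2)^(71/46) ≈ 0.3431.
At steady state, accumulation factor R = 1/(1 − e^(−kτ)) ≈ 1.5223.
Single-dose peak C₀ = D/Vd = 800/182 ≈ 4.396 μg/mL.
Steady-state peak Cmax,ss = C₀·R ≈ 4.396 × 1.5223 ≈ 6.692 μg/mL.
Steady-state trough Cmin,ss = Cmax,ss·f ≈ 6.692 × 0.3431 ≈ 2.296 μg/mL.
Trough 2.3 μg/mL vs MEC 1 μg/mL: adequate.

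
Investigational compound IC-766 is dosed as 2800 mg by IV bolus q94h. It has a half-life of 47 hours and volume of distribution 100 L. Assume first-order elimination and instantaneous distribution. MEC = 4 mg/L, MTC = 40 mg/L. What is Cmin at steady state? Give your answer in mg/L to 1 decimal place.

The dosing interval is 2 half-lives, so f = 2^(−2) = 0.25.
At steady state, R = 1/(1 − 0.25) = 4/3.
Single-dose peak C₀ = D/Vd = 2800/100 = 28 mg/L.
Steady-state peak Cmax,ss = C₀·R = 28 × 4/3 ≈ 37.333 mg/L.
Steady-state trough Cmin,ss = Cmax,ss·f ≈ 37.333 × 0.25 ≈ 9.333 mg/L.
Trough 9.3 mg/L vs MEC 4 mg/L: adequate.

9.3 mg/L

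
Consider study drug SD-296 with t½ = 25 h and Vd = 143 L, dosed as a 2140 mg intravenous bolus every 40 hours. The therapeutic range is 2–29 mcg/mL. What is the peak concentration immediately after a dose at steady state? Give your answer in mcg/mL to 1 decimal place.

22.3 mcg/mL

Over one 40-h interval, 40/25 ≈ 1.6 half-lives elapse, leaving f ≈ 0.3299 of each dose.
At steady state, accumulation factor R = 1/(1 − e^(−kτ)) ≈ 1.4923.
Single-dose peak C₀ = D/Vd = 2140/143 ≈ 14.965 mcg/mL.
Steady-state peak Cmax,ss = C₀·R ≈ 14.965 × 1.4923 ≈ 22.332 mcg/mL.
Peak 22.3 mcg/mL vs MTC 29 mcg/mL: below toxic threshold.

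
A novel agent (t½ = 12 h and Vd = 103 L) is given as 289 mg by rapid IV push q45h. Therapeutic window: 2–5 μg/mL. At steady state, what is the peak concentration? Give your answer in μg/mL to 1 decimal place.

k = ln2/t½ = ln2/12 ≈ 0.057762 h⁻¹; fraction remaining f = e^(−kτ) = e^(−0.057762×45) ≈ 0.0743.
At steady state, accumulation factor R = 1/(1 − e^(−kτ)) ≈ 1.0803.
Each bolus raises the concentration by D/Vd = 289/103 ≈ 2.806 μg/mL.
Steady-state peak Cmax,ss = C₀·R ≈ 2.806 × 1.0803 ≈ 3.031 μg/mL.
Peak 3.0 μg/mL vs MTC 5 μg/mL: below toxic threshold.

3.0 μg/mL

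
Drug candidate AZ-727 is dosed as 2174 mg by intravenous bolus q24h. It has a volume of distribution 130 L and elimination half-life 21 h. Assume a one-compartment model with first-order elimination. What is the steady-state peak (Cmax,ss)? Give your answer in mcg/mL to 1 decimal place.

30.6 mcg/mL

Over one 24-h interval, 24/21 ≈ 1.1429 half-lives elapse, leaving f ≈ 0.4529 of each dose.
Accumulation ratio R = 1/(1 − f) ≈ 1/0.5471 ≈ 1.8278.
Each bolus raises the concentration by D/Vd = 2174/130 ≈ 16.723 mcg/mL.
Steady-state peak Cmax,ss = C₀·R ≈ 16.723 × 1.8278 ≈ 30.566 mcg/mL.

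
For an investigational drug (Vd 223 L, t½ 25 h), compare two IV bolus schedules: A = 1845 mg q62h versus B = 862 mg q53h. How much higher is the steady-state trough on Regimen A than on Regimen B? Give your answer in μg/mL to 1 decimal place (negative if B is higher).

0.7 μg/mL

Regimen A: f = (1/2)^(62/25) ≈ 0.1792; Cmin,ss = (1845/223)·f/(1−f) ≈ 1.806 μg/mL.
Regimen B: f = (1/2)^(53/25) ≈ 0.2300; Cmin,ss = (862/223)·f/(1−f) ≈ 1.155 μg/mL.
Difference ≈ 1.806 − 1.155 ≈ 0.651 μg/mL.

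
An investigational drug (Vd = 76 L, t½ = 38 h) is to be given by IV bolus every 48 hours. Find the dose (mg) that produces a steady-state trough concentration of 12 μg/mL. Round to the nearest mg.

τ/t½ = 48/38 ≈ 1.2632, so f = (1/2)^(48/38) ≈ 0.416631.
Cmin,ss = (D/Vd)·f/(1−f), so D = Cmin,ss·Vd·(1−f)/f.
D = 12 × 76 × (1−f)/f ≈ 12 × 76 × 1.40021 ≈ 1276.99 mg.

1277 mg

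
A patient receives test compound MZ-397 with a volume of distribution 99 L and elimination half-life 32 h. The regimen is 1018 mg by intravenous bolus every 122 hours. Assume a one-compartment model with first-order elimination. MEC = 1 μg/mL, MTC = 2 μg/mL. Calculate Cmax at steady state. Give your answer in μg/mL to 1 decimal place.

Over one 122-h interval, 122/32 ≈ 3.8125 half-lives elapse, leaving f ≈ 0.0712 of each dose.
Accumulation ratio R = 1/(1 − f) ≈ 1/0.9288 ≈ 1.0767.
Single-dose peak C₀ = D/Vd = 1018/99 ≈ 10.283 μg/mL.
Cmax,ss = C₀/(1 − f) ≈ 10.283/0.9288 ≈ 11.071 μg/mL.
Peak 11.1 μg/mL vs MTC 2 μg/mL: exceeds toxic threshold.

11.1 μg/mL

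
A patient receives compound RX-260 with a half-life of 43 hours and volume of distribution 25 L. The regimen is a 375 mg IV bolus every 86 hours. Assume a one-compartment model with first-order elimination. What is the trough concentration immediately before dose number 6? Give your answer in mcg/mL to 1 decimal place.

5.0 mcg/mL

f = (1/2)^(τ/t½) = (1/2)^(86/43) ≈ 0.2500.
C₀ = D/Vd = 375/25 ≈ 15.000 mcg/mL.
Before the 6th dose, 5 doses have been given. Superposition: Cmin = C₀·(f + f² + … + f^5).
≈ 15.000 × (0.2500 + 0.0625 + 0.0156 + 0.0039 + 0.0010) ≈ 15.000 × 0.3330 ≈ 4.995 mcg/mL.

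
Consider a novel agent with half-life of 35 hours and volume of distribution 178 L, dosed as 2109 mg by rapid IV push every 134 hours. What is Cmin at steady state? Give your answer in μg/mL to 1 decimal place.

Over one 134-h interval, 134/35 ≈ 3.8286 half-lives elapse, leaving f ≈ 0.0704 of each dose.
Each bolus raises the concentration by D/Vd = 2109/178 ≈ 11.848 μg/mL.
Steady-state trough Cmin,ss = C₀·f/(1−f) ≈ 11.848 × 0.0704/0.9296 ≈ 0.897 μg/mL.

0.9 μg/mL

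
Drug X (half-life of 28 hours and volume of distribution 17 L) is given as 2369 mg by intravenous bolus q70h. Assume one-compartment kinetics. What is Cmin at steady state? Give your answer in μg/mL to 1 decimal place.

29.9 μg/mL

Over one 70-h interval, 70/28 ≈ 2.5 half-lives elapse, leaving f ≈ 0.1768 of each dose.
At steady state, accumulation factor R = 1/(1 − e^(−kτ)) ≈ 1.2148.
Each bolus raises the concentration by D/Vd = 2369/17 ≈ 139.353 μg/mL.
Steady-state peak Cmax,ss = C₀·R ≈ 139.353 × 1.2148 ≈ 169.286 μg/mL.
One interval later, Cmin,ss = Cmax,ss·e^(−kτ) ≈ 169.286 × 0.1768 ≈ 29.930 μg/mL.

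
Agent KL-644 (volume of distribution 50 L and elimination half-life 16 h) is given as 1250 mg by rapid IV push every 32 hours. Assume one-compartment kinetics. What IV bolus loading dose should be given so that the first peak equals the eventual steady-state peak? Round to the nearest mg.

1667 mg

f = (1/2)^(32/16) ≈ 0.250000; accumulation ratio R = 1/(1−f) ≈ 1.33333.
Loading dose to hit Cmax,ss on first dose: D_load = D_maint·R ≈ 1250 × 1.33333 ≈ 1666.66 mg.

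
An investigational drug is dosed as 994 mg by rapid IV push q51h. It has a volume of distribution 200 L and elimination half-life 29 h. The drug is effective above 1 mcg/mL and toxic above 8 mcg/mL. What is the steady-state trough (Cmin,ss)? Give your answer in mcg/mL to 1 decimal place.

τ/t½ = 51/29 ≈ 1.7586, so fraction remaining f = (1/2)^(51/29) ≈ 0.2955.
At steady state, accumulation factor R = 1/(1 − e^(−kτ)) ≈ 1.4194.
Each bolus raises the concentration by D/Vd = 994/200 ≈ 4.970 mcg/mL.
Cmax,ss = C₀/(1 − f) ≈ 4.970/0.7045 ≈ 7.055 mcg/mL.
One interval later, Cmin,ss = Cmax,ss·e^(−kτ) ≈ 7.055 × 0.2955 ≈ 2.085 mcg/mL.
Trough 2.1 mcg/mL vs MEC 1 mcg/mL: adequate.

2.1 mcg/mL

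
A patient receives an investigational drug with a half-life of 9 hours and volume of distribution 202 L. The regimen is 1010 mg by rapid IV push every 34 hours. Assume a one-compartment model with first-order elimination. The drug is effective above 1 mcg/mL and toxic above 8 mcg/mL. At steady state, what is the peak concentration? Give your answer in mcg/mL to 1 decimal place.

5.4 mcg/mL

Over one 34-h interval, 34/9 ≈ 3.7778 half-lives elapse, leaving f ≈ 0.0729 of each dose.
At steady state, accumulation factor R = 1/(1 − e^(−kτ)) ≈ 1.0786.
Each bolus raises the concentration by D/Vd = 1010/202 ≈ 5.000 mcg/mL.
Steady-state peak Cmax,ss = C₀·R ≈ 5.000 × 1.0786 ≈ 5.393 mcg/mL.
Peak 5.4 mcg/mL vs MTC 8 mcg/mL: below toxic threshold.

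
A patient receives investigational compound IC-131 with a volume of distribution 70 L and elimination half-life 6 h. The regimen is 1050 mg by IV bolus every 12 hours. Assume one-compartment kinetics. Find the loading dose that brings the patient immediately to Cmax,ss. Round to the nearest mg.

1400 mg

f = (1/2)^(12/6) ≈ 0.250000; accumulation ratio R = 1/(1−f) ≈ 1.33333.
Loading dose to hit Cmax,ss on first dose: D_load = D_maint·R ≈ 1050 × 1.33333 ≈ 1400.00 mg.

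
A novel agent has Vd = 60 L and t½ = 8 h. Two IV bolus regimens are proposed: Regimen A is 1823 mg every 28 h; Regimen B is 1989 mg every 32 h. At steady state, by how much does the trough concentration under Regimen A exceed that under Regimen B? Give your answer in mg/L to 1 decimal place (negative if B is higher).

0.7 mg/L

Regimen A: f = (1/2)^(28/8) ≈ 0.0884; Cmin,ss = (1823/60)·f/(1−f) ≈ 2.946 mg/L.
Regimen B: f = (1/2)^(32/8) ≈ 0.0625; Cmin,ss = (1989/60)·f/(1−f) ≈ 2.210 mg/L.
Difference ≈ 2.946 − 2.210 ≈ 0.736 mg/L.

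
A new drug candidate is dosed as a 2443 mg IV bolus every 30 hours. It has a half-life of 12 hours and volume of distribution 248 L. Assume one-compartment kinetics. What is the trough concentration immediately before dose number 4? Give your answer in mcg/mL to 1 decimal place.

2.1 mcg/mL

f = (1/2)^(τ/t½) = (1/2)^(30/12) ≈ 0.1768.
C₀ = D/Vd = 2443/248 ≈ 9.851 mcg/mL.
Before the 4th dose, 3 doses have been given. Superposition: Cmin = C₀·(f + f² + … + f^3).
≈ 9.851 × (0.1768 + 0.0313 + 0.0055) ≈ 9.851 × 0.2136 ≈ 2.104 mcg/mL.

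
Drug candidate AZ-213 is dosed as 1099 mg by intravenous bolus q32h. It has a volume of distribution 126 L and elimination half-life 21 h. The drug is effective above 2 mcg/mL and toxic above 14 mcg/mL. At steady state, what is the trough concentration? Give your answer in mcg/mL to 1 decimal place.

4.7 mcg/mL

k = ln2/t½ = ln2/21 ≈ 0.033007 h⁻¹; fraction remaining f = e^(−kτ) = e^(−0.033007×32) ≈ 0.3478.
Accumulation ratio R = 1/(1 − f) ≈ 1/0.6522 ≈ 1.5333.
Each bolus raises the concentration by D/Vd = 1099/126 ≈ 8.722 mcg/mL.
Steady-state peak Cmax,ss = C₀·R ≈ 8.722 × 1.5333 ≈ 13.373 mcg/mL.
Steady-state trough Cmin,ss = Cmax,ss·f ≈ 13.373 × 0.3478 ≈ 4.651 mcg/mL.
Trough 4.7 mcg/mL vs MEC 2 mcg/mL: adequate.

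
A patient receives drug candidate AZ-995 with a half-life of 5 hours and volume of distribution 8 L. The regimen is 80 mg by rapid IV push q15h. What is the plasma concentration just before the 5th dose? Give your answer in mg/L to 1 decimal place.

f = (1/2)^(τ/t½) = (1/2)^(15/5) ≈ 0.1250.
C₀ = D/Vd = 80/8 ≈ 10.000 mg/L.
Before the 5th dose, 4 doses have been given. Superposition: Cmin = C₀·(f + f² + … + f^4).
≈ 10.000 × (0.1250 + 0.0156 + 0.0020 + 0.0002) ≈ 10.000 × 0.1428 ≈ 1.428 mg/L.

1.4 mg/L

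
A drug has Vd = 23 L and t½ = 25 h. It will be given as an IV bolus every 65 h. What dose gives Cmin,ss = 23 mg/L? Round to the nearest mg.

τ/t½ = 65/25 ≈ 2.6, so f = (1/2)^(65/25) ≈ 0.164938.
Cmin,ss = (D/Vd)·f/(1−f), so D = Cmin,ss·Vd·(1−f)/f.
D = 23 × 23 × (1−f)/f ≈ 23 × 23 × 5.06288 ≈ 2678.26 mg.

2678 mg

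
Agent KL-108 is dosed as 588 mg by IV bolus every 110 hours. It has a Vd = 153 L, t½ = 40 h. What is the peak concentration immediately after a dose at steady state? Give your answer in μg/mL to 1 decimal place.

τ/t½ = 110/40 ≈ 2.75, so fraction remaining f = (1/2)^(110/40) ≈ 0.1487.
Accumulation ratio R = 1/(1 − f) ≈ 1/0.8513 ≈ 1.1747.
Single-dose peak C₀ = D/Vd = 588/153 ≈ 3.843 μg/mL.
Steady-state peak Cmax,ss = C₀·R ≈ 3.843 × 1.1747 ≈ 4.514 μg/mL.

4.5 μg/mL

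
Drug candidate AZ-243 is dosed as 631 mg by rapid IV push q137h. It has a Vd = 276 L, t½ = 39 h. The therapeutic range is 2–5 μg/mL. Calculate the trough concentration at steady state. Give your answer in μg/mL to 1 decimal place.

Over one 137-h interval, 137/39 ≈ 3.5128 half-lives elapse, leaving f ≈ 0.0876 of each dose.
Single-dose peak C₀ = D/Vd = 631/276 ≈ 2.286 μg/mL.
Steady-state trough Cmin,ss = C₀·f/(1−f) ≈ 2.286 × 0.0876/0.9124 ≈ 0.219 μg/mL.
Trough 0.2 μg/mL vs MEC 2 μg/mL: subtherapeutic.

0.2 μg/mL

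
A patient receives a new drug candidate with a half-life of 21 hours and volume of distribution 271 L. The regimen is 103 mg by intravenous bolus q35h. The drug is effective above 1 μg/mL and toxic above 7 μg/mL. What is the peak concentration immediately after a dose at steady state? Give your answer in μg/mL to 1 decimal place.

Over one 35-h interval, 35/21 ≈ 1.6667 half-lives elapse, leaving f ≈ 0.3150 of each dose.
At steady state, accumulation factor R = 1/(1 − e^(−kτ)) ≈ 1.4599.
Each bolus raises the concentration by D/Vd = 103/271 ≈ 0.380 μg/mL.
Cmax,ss = C₀/(1 − f) ≈ 0.380/0.6850 ≈ 0.555 μg/mL.
Peak 0.6 μg/mL vs MTC 7 μg/mL: below toxic threshold.

0.6 μg/mL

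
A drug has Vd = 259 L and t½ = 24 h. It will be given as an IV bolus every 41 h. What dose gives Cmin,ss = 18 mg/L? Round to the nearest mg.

τ/t½ = 41/24 ≈ 1.7083, so f = (1/2)^(41/24) ≈ 0.306013.
Cmin,ss = (D/Vd)·f/(1−f), so D = Cmin,ss·Vd·(1−f)/f.
D = 18 × 259 × (1−f)/f ≈ 18 × 259 × 2.26784 ≈ 10572.67 mg.

10573 mg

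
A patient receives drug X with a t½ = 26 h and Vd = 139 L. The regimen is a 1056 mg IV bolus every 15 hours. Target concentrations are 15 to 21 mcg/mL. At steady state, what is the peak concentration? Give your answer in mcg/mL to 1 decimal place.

k = ln2/t½ = ln2/26 ≈ 0.026660 h⁻¹; fraction remaining f = e^(−kτ) = e^(−0.026660×15) ≈ 0.6704.
At steady state, accumulation factor R = 1/(1 − e^(−kτ)) ≈ 3.0340.
Each bolus raises the concentration by D/Vd = 1056/139 ≈ 7.597 mcg/mL.
Cmax,ss = C₀/(1 − f) ≈ 7.597/0.3296 ≈ 23.049 mcg/mL.
Peak 23.0 mcg/mL vs MTC 21 mcg/mL: exceeds toxic threshold.

23.0 mcg/mL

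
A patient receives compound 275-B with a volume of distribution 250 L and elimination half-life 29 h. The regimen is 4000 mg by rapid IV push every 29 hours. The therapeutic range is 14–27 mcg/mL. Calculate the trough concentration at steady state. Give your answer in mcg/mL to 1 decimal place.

τ = 29 h = 1 half-life, so f = (1/2)^1 = 0.5.
Accumulation ratio R = 1/(1 − f) = 1/0.5 = 2/1.
Single-dose peak C₀ = D/Vd = 4000/250 = 16 mcg/mL.
Steady-state peak Cmax,ss = C₀·R = 16 × 2/1 ≈ 32.000 mcg/mL.
Steady-state trough Cmin,ss = Cmax,ss·f ≈ 32.000 × 0.5 ≈ 16.000 mcg/mL.
Trough 16.0 mcg/mL vs MEC 14 mcg/mL: adequate.

16.0 mcg/mL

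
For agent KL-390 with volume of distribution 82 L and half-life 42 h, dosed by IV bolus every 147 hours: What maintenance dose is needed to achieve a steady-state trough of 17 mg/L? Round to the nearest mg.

τ/t½ = 147/42 ≈ 3.5, so f = (1/2)^(147/42) ≈ 0.088388.
Cmin,ss = (D/Vd)·f/(1−f), so D = Cmin,ss·Vd·(1−f)/f.
D = 17 × 82 × (1−f)/f ≈ 17 × 82 × 10.31375 ≈ 14377.37 mg.

14377 mg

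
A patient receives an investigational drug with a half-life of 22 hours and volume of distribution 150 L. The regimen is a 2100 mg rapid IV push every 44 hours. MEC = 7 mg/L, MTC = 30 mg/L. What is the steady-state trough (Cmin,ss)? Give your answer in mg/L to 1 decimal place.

4.7 mg/L

τ = 44 h = 2 half-lives, so f = (1/2)^2 = 0.25.
Accumulation ratio R = 1/(1 − f) = 1/0.75 = 4/3.
Single-dose peak C₀ = D/Vd = 2100/150 = 14 mg/L.
Steady-state peak Cmax,ss = C₀·R = 14 × 4/3 ≈ 18.667 mg/L.
Steady-state trough Cmin,ss = Cmax,ss·f ≈ 18.667 × 0.25 ≈ 4.667 mg/L.
Trough 4.7 mg/L vs MEC 7 mg/L: subtherapeutic.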